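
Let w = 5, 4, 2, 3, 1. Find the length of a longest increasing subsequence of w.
2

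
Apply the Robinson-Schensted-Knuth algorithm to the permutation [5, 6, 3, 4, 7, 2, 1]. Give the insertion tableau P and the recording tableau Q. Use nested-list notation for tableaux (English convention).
Insert each entry of the permutation into P by Schensted row insertion, recording in Q the position of each new cell.

Insert 5: appended to row 1. P = [[5]].
Insert 6: appended to row 1. P = [[5, 6]].
Insert 3: 3 bumps 5 from row 1; 5 starts row 2. P = [[3, 6], [5]].
Insert 4: 4 bumps 6 from row 1; 6 appends to row 2. P = [[3, 4], [5, 6]].
Insert 7: appended to row 1. P = [[3, 4, 7], [5, 6]].
Insert 2: 2 bumps 3 from row 1; 3 bumps 5 from row 2; 5 starts row 3. P = [[2, 4, 7], [3, 6], [5]].
Insert 1: 1 bumps 2 from row 1; 2 bumps 3 from row 2; 3 bumps 5 from row 3; 5 starts row 4. P = [[1, 4, 7], [2, 6], [3], [5]].

So P = [[1, 4, 7], [2, 6], [3], [5]], Q = [[1, 2, 5], [3, 4], [6], [7]].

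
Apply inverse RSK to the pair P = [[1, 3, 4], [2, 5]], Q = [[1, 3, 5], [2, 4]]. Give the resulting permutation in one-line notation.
2 1 5 3 4

Reverse the RSK construction: for i from n down to 1, find the cell of Q containing i, remove the entry at that cell from P, and reverse-bump it up through P; the value ejected from row 1 is w(i).

Step i=5: Q has 5 at row 1, column 3; remove that cell from P, ejecting 4. So w(5) = 4. P is now [[1, 3], [2, 5]].
Step i=4: Q has 4 at row 2, column 2; remove 5 from row 2 of P and reverse-bump: 5 enters row 1 and ejects 3. So w(4) = 3. P is now [[1, 5], [2]].
Step i=3: Q has 3 at row 1, column 2; remove that cell from P, ejecting 5. So w(3) = 5. P is now [[1], [2]].
Step i=2: Q has 2 at row 2, column 1; remove 2 from row 2 of P and reverse-bump: 2 enters row 1 and ejects 1. So w(2) = 1. P is now [[2]].
Step i=1: Q has 1 at row 1, column 1; remove that cell from P, ejecting 2. So w(1) = 2. P is now [].

So w = 2 1 5 3 4.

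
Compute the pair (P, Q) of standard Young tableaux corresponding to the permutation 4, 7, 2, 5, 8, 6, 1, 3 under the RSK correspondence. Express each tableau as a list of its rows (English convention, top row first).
P = [[1, 3, 6], [2, 5, 8], [4, 7]], Q = [[1, 2, 5], [3, 4, 6], [7, 8]]

Insert each entry of the permutation into P by Schensted row insertion, recording in Q the position of each new cell.

Insert 4: appended to row 1. P = [[4]], Q = [[1]].
Insert 7: appended to row 1. P = [[4, 7]], Q = [[1, 2]].
Insert 2: 2 bumps 4 from row 1; 4 starts row 2. P = [[2, 7], [4]], Q = [[1, 2], [3]].
Insert 5: 5 bumps 7 from row 1; 7 appends to row 2. P = [[2, 5], [4, 7]], Q = [[1, 2], [3, 4]].
Insert 8: appended to row 1. P = [[2, 5, 8], [4, 7]], Q = [[1, 2, 5], [3, 4]].
Insert 6: 6 bumps 8 from row 1; 8 appends to row 2. P = [[2, 5, 6], [4, 7, 8]], Q = [[1, 2, 5], [3, 4, 6]].
Insert 1: 1 bumps 2 from row 1; 2 bumps 4 from row 2; 4 starts row 3. P = [[1, 5, 6], [2, 7, 8], [4]], Q = [[1, 2, 5], [3, 4, 6], [7]].
Insert 3: 3 bumps 5 from row 1; 5 bumps 7 from row 2; 7 appends to row 3. P = [[1, 3, 6], [2, 5, 8], [4, 7]], Q = [[1, 2, 5], [3, 4, 6], [7, 8]].

So P = [[1, 3, 6], [2, 5, 8], [4, 7]], Q = [[1, 2, 5], [3, 4, 6], [7, 8]].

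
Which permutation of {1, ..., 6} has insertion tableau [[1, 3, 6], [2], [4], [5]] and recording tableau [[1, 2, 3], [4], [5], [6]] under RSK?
Reverse the RSK construction: for i from n down to 1, find the cell of Q containing i, remove the entry at that cell from P, and reverse-bump it up through P; the value ejected from row 1 is w(i).

Step i=6: Q has 6 at row 4, column 1; remove 5 from row 4 of P and reverse-bump: 5 enters row 3 and ejects 4; 4 enters row 2 and ejects 2; 2 enters row 1 and ejects 1. So w(6) = 1. P is now [[2, 3, 6], [4], [5]].
Step i=5: Q has 5 at row 3, column 1; remove 5 from row 3 of P and reverse-bump: 5 enters row 2 and ejects 4; 4 enters row 1 and ejects 3. So w(5) = 3. P is now [[2, 4, 6], [5]].
Step i=4: Q has 4 at row 2, column 1; remove 5 from row 2 of P and reverse-bump: 5 enters row 1 and ejects 4. So w(4) = 4. P is now [[2, 5, 6]].
Step i=3: Q has 3 at row 1, column 3; remove that cell from P, ejecting 6. So w(3) = 6. P is now [[2, 5]].
Step i=2: Q has 2 at row 1, column 2; remove that cell from P, ejecting 5. So w(2) = 5. P is now [[2]].
Step i=1: Q has 1 at row 1, column 1; remove that cell from P, ejecting 2. So w(1) = 2. P is now [].

So w = 2 5 6 4 3 1.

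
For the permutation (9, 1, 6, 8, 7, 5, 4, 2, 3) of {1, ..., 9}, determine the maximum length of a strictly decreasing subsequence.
6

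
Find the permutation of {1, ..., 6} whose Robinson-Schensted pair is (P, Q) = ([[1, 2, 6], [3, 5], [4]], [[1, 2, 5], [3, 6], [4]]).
4 5 3 1 6 2

Reverse the RSK construction: for i from n down to 1, find the cell of Q containing i, remove the entry at that cell from P, and reverse-bump it up through P; the value ejected from row 1 is w(i).

Step i=6: Q has 6 at row 2, column 2; remove 5 from row 2 of P and reverse-bump: 5 enters row 1 and ejects 2. So w(6) = 2. P is now [[1, 5, 6], [3], [4]].
Step i=5: Q has 5 at row 1, column 3; remove that cell from P, ejecting 6. So w(5) = 6. P is now [[1, 5], [3], [4]].
Step i=4: Q has 4 at row 3, column 1; remove 4 from row 3 of P and reverse-bump: 4 enters row 2 and ejects 3; 3 enters row 1 and ejects 1. So w(4) = 1. P is now [[3, 5], [4]].
Step i=3: Q has 3 at row 2, column 1; remove 4 from row 2 of P and reverse-bump: 4 enters row 1 and ejects 3. So w(3) = 3. P is now [[4, 5]].
Step i=2: Q has 2 at row 1, column 2; remove that cell from P, ejecting 5. So w(2) = 5. P is now [[4]].
Step i=1: Q has 1 at row 1, column 1; remove that cell from P, ejecting 4. So w(1) = 4. P is now [].

So w = 4 5 3 1 6 2.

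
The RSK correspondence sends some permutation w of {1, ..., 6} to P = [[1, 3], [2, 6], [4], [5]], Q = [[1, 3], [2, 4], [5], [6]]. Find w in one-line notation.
Reverse RSK: for i = n, n-1, ..., 1, locate i in Q, remove the corresponding corner cell from P, and reverse-bump its entry up through P; the value ejected from row 1 is w(i).

So w = 5 2 6 4 3 1.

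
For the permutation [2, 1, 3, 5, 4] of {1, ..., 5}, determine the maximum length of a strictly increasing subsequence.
3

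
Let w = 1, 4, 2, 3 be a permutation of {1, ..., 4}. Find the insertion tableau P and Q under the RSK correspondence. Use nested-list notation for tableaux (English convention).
P = [[1, 2, 3], [4]], Q = [[1, 2, 4], [3]]

Insert each entry of the permutation into P by Schensted row insertion, recording in Q the position of each new cell.

Insert 1: appended to row 1. P = [[1]], Q = [[1]].
Insert 4: appended to row 1. P = [[1, 4]], Q = [[1, 2]].
Insert 2: 2 bumps 4 from row 1; 4 starts row 2. P = [[1, 2], [4]], Q = [[1, 2], [3]].
Insert 3: appended to row 1. P = [[1, 2, 3], [4]], Q = [[1, 2, 4], [3]].

So P = [[1, 2, 3], [4]], Q = [[1, 2, 4], [3]].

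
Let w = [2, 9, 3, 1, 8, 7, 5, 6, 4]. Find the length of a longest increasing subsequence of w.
4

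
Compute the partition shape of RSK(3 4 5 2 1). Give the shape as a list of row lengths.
[3, 1, 1]

Row-insert each entry into an empty tableau.

After inserting 3: P = [[3]].
After inserting 4: P = [[3, 4]].
After inserting 5: P = [[3, 4, 5]].
After inserting 2: P = [[2, 4, 5], [3]].
After inserting 1: P = [[1, 4, 5], [2], [3]].

The final insertion tableau P = [[1, 4, 5], [2], [3]] has shape [3, 1, 1].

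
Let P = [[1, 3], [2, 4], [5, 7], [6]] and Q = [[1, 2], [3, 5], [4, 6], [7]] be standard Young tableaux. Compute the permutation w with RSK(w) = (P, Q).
Reverse the RSK construction: for i from n down to 1, find the cell of Q containing i, remove the entry at that cell from P, and reverse-bump it up through P; the value ejected from row 1 is w(i).

Step i=7: Q has 7 at row 4, column 1; remove 6 from row 4 of P and reverse-bump: 6 enters row 3 and ejects 5; 5 enters row 2 and ejects 4; 4 enters row 1 and ejects 3. So w(7) = 3. P is now [[1, 4], [2, 5], [6, 7]].
Step i=6: Q has 6 at row 3, column 2; remove 7 from row 3 of P and reverse-bump: 7 enters row 2 and ejects 5; 5 enters row 1 and ejects 4. So w(6) = 4. P is now [[1, 5], [2, 7], [6]].
Step i=5: Q has 5 at row 2, column 2; remove 7 from row 2 of P and reverse-bump: 7 enters row 1 and ejects 5. So w(5) = 5. P is now [[1, 7], [2], [6]].
Step i=4: Q has 4 at row 3, column 1; remove 6 from row 3 of P and reverse-bump: 6 enters row 2 and ejects 2; 2 enters row 1 and ejects 1. So w(4) = 1. P is now [[2, 7], [6]].
Step i=3: Q has 3 at row 2, column 1; remove 6 from row 2 of P and reverse-bump: 6 enters row 1 and ejects 2. So w(3) = 2. P is now [[6, 7]].
Step i=2: Q has 2 at row 1, column 2; remove that cell from P, ejecting 7. So w(2) = 7. P is now [[6]].
Step i=1: Q has 1 at row 1, column 1; remove that cell from P, ejecting 6. So w(1) = 6. P is now [].

So w = 6 7 2 1 5 4 3.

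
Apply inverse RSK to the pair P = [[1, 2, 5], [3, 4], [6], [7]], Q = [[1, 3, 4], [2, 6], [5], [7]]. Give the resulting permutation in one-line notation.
7 3 4 6 1 5 2

Reverse the RSK construction: for i from n down to 1, find the cell of Q containing i, remove the entry at that cell from P, and reverse-bump it up through P; the value ejected from row 1 is w(i).

Step i=7: Q has 7 at row 4, column 1; remove 7 from row 4 of P and reverse-bump: 7 enters row 3 and ejects 6; 6 enters row 2 and ejects 4; 4 enters row 1 and ejects 2. So w(7) = 2. P is now [[1, 4, 5], [3, 6], [7]].
Step i=6: Q has 6 at row 2, column 2; remove 6 from row 2 of P and reverse-bump: 6 enters row 1 and ejects 5. So w(6) = 5. P is now [[1, 4, 6], [3], [7]].
Step i=5: Q has 5 at row 3, column 1; remove 7 from row 3 of P and reverse-bump: 7 enters row 2 and ejects 3; 3 enters row 1 and ejects 1. So w(5) = 1. P is now [[3, 4, 6], [7]].
Step i=4: Q has 4 at row 1, column 3; remove that cell from P, ejecting 6. So w(4) = 6. P is now [[3, 4], [7]].
Step i=3: Q has 3 at row 1, column 2; remove that cell from P, ejecting 4. So w(3) = 4. P is now [[3], [7]].
Step i=2: Q has 2 at row 2, column 1; remove 7 from row 2 of P and reverse-bump: 7 enters row 1 and ejects 3. So w(2) = 3. P is now [[7]].
Step i=1: Q has 1 at row 1, column 1; remove that cell from P, ejecting 7. So w(1) = 7. P is now [].

So w = 7 3 4 6 1 5 2.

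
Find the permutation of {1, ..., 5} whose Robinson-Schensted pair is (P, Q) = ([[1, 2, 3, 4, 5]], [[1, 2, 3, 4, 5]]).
1 2 3 4 5

Reverse the RSK construction: for i from n down to 1, find the cell of Q containing i, remove the entry at that cell from P, and reverse-bump it up through P; the value ejected from row 1 is w(i).

Step i=5: Q has 5 at row 1, column 5; remove that cell from P, ejecting 5. So w(5) = 5. P is now [[1, 2, 3, 4]].
Step i=4: Q has 4 at row 1, column 4; remove that cell from P, ejecting 4. So w(4) = 4. P is now [[1, 2, 3]].
Step i=3: Q has 3 at row 1, column 3; remove that cell from P, ejecting 3. So w(3) = 3. P is now [[1, 2]].
Step i=2: Q has 2 at row 1, column 2; remove that cell from P, ejecting 2. So w(2) = 2. P is now [[1]].
Step i=1: Q has 1 at row 1, column 1; remove that cell from P, ejecting 1. So w(1) = 1. P is now [].

So w = 1 2 3 4 5.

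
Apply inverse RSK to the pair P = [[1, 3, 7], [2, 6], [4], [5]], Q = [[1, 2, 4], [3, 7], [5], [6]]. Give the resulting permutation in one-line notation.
5 6 4 7 2 1 3

Reverse RSK: for i = n, n-1, ..., 1, locate i in Q, remove the corresponding corner cell from P, and reverse-bump its entry up through P; the value ejected from row 1 is w(i).

So w = 5 6 4 7 2 1 3.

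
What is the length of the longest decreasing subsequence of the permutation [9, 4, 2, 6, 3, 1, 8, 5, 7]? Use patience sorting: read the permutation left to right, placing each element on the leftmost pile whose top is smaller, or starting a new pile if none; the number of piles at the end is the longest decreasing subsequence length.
4

9: new pile. tops = [9]
4: new pile. tops = [9, 4]
2: new pile. tops = [9, 4, 2]
6: onto pile 2 (replacing 4). tops = [9, 6, 2]
3: onto pile 3 (replacing 2). tops = [9, 6, 3]
1: new pile. tops = [9, 6, 3, 1]
8: onto pile 2 (replacing 6). tops = [9, 8, 3, 1]
5: onto pile 3 (replacing 3). tops = [9, 8, 5, 1]
7: onto pile 3 (replacing 5). tops = [9, 8, 7, 1]

4 piles, so the longest decreasing subsequence has length 4.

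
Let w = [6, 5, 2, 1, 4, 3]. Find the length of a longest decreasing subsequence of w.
4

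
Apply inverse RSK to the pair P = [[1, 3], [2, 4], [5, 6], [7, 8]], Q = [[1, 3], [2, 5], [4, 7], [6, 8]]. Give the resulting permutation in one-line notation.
7 5 8 2 6 1 4 3

Reverse the RSK construction: for i from n down to 1, find the cell of Q containing i, remove the entry at that cell from P, and reverse-bump it up through P; the value ejected from row 1 is w(i).

Step i=8: Q has 8 at row 4, column 2; remove 8 from row 4 of P and reverse-bump: 8 enters row 3 and ejects 6; 6 enters row 2 and ejects 4; 4 enters row 1 and ejects 3. So w(8) = 3. P is now [[1, 4], [2, 6], [5, 8], [7]].
Step i=7: Q has 7 at row 3, column 2; remove 8 from row 3 of P and reverse-bump: 8 enters row 2 and ejects 6; 6 enters row 1 and ejects 4. So w(7) = 4. P is now [[1, 6], [2, 8], [5], [7]].
Step i=6: Q has 6 at row 4, column 1; remove 7 from row 4 of P and reverse-bump: 7 enters row 3 and ejects 5; 5 enters row 2 and ejects 2; 2 enters row 1 and ejects 1. So w(6) = 1. P is now [[2, 6], [5, 8], [7]].
Step i=5: Q has 5 at row 2, column 2; remove 8 from row 2 of P and reverse-bump: 8 enters row 1 and ejects 6. So w(5) = 6. P is now [[2, 8], [5], [7]].
Step i=4: Q has 4 at row 3, column 1; remove 7 from row 3 of P and reverse-bump: 7 enters row 2 and ejects 5; 5 enters row 1 and ejects 2. So w(4) = 2. P is now [[5, 8], [7]].
Step i=3: Q has 3 at row 1, column 2; remove that cell from P, ejecting 8. So w(3) = 8. P is now [[5], [7]].
Step i=2: Q has 2 at row 2, column 1; remove 7 from row 2 of P and reverse-bump: 7 enters row 1 and ejects 5. So w(2) = 5. P is now [[7]].
Step i=1: Q has 1 at row 1, column 1; remove that cell from P, ejecting 7. So w(1) = 7. P is now [].

So w = 7 5 8 2 6 1 4 3.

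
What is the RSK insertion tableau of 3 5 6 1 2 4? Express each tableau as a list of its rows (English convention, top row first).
P = [[1, 2, 4], [3, 5, 6]]

Insert 3: appended to row 1. P = [[3]].
Insert 5: appended to row 1. P = [[3, 5]].
Insert 6: appended to row 1. P = [[3, 5, 6]].
Insert 1: 1 bumps 3 from row 1; 3 starts row 2. P = [[1, 5, 6], [3]].
Insert 2: 2 bumps 5 from row 1; 5 appends to row 2. P = [[1, 2, 6], [3, 5]].
Insert 4: 4 bumps 6 from row 1; 6 appends to row 2. P = [[1, 2, 4], [3, 5, 6]].

So P = [[1, 2, 4], [3, 5, 6]].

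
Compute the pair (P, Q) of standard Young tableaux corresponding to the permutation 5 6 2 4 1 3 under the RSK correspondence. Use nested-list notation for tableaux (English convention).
Insert each entry of the permutation into P by Schensted row insertion, recording in Q the position of each new cell.

Insert 5: appended to row 1. P = [[5]].
Insert 6: appended to row 1. P = [[5, 6]].
Insert 2: 2 bumps 5 from row 1; 5 starts row 2. P = [[2, 6], [5]].
Insert 4: 4 bumps 6 from row 1; 6 appends to row 2. P = [[2, 4], [5, 6]].
Insert 1: 1 bumps 2 from row 1; 2 bumps 5 from row 2; 5 starts row 3. P = [[1, 4], [2, 6], [5]].
Insert 3: 3 bumps 4 from row 1; 4 bumps 6 from row 2; 6 appends to row 3. P = [[1, 3], [2, 4], [5, 6]].

So P = [[1, 3], [2, 4], [5, 6]], Q = [[1, 2], [3, 4], [5, 6]].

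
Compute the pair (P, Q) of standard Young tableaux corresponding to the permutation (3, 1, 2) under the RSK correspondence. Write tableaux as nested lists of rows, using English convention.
Insert each entry of the permutation into P by Schensted row insertion, recording in Q the position of each new cell.

Insert 3: appended to row 1. P = [[3]].
Insert 1: 1 bumps 3 from row 1; 3 starts row 2. P = [[1], [3]].
Insert 2: appended to row 1. P = [[1, 2], [3]].

So P = [[1, 2], [3]], Q = [[1, 3], [2]].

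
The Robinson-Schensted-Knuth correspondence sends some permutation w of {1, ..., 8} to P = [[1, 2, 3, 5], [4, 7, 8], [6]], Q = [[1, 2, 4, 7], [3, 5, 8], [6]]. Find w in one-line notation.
Reverse the RSK construction: for i from n down to 1, find the cell of Q containing i, remove the entry at that cell from P, and reverse-bump it up through P; the value ejected from row 1 is w(i).

Step i=8: Q has 8 at row 2, column 3; remove 8 from row 2 of P and reverse-bump: 8 enters row 1 and ejects 5. So w(8) = 5. P is now [[1, 2, 3, 8], [4, 7], [6]].
Step i=7: Q has 7 at row 1, column 4; remove that cell from P, ejecting 8. So w(7) = 8. P is now [[1, 2, 3], [4, 7], [6]].
Step i=6: Q has 6 at row 3, column 1; remove 6 from row 3 of P and reverse-bump: 6 enters row 2 and ejects 4; 4 enters row 1 and ejects 3. So w(6) = 3. P is now [[1, 2, 4], [6, 7]].
Step i=5: Q has 5 at row 2, column 2; remove 7 from row 2 of P and reverse-bump: 7 enters row 1 and ejects 4. So w(5) = 4. P is now [[1, 2, 7], [6]].
Step i=4: Q has 4 at row 1, column 3; remove that cell from P, ejecting 7. So w(4) = 7. P is now [[1, 2], [6]].
Step i=3: Q has 3 at row 2, column 1; remove 6 from row 2 of P and reverse-bump: 6 enters row 1 and ejects 2. So w(3) = 2. P is now [[1, 6]].
Step i=2: Q has 2 at row 1, column 2; remove that cell from P, ejecting 6. So w(2) = 6. P is now [[1]].
Step i=1: Q has 1 at row 1, column 1; remove that cell from P, ejecting 1. So w(1) = 1. P is now [].

So w = 1 6 2 7 4 3 8 5.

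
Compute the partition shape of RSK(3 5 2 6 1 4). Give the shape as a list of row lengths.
[3, 2, 1]

RSK row insertion gives P = [[1, 4, 6], [2, 5], [3]], which has shape [3, 2, 1].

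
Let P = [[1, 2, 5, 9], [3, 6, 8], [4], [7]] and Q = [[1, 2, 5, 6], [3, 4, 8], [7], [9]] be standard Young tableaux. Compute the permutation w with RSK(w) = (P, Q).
Reverse the RSK construction: for i from n down to 1, find the cell of Q containing i, remove the entry at that cell from P, and reverse-bump it up through P; the value ejected from row 1 is w(i).

Step i=9: Q has 9 at row 4, column 1; remove 7 from row 4 of P and reverse-bump: 7 enters row 3 and ejects 4; 4 enters row 2 and ejects 3; 3 enters row 1 and ejects 2. So w(9) = 2. P is now [[1, 3, 5, 9], [4, 6, 8], [7]].
Step i=8: Q has 8 at row 2, column 3; remove 8 from row 2 of P and reverse-bump: 8 enters row 1 and ejects 5. So w(8) = 5. P is now [[1, 3, 8, 9], [4, 6], [7]].
Step i=7: Q has 7 at row 3, column 1; remove 7 from row 3 of P and reverse-bump: 7 enters row 2 and ejects 6; 6 enters row 1 and ejects 3. So w(7) = 3. P is now [[1, 6, 8, 9], [4, 7]].
Step i=6: Q has 6 at row 1, column 4; remove that cell from P, ejecting 9. So w(6) = 9. P is now [[1, 6, 8], [4, 7]].
Step i=5: Q has 5 at row 1, column 3; remove that cell from P, ejecting 8. So w(5) = 8. P is now [[1, 6], [4, 7]].
Step i=4: Q has 4 at row 2, column 2; remove 7 from row 2 of P and reverse-bump: 7 enters row 1 and ejects 6. So w(4) = 6. P is now [[1, 7], [4]].
Step i=3: Q has 3 at row 2, column 1; remove 4 from row 2 of P and reverse-bump: 4 enters row 1 and ejects 1. So w(3) = 1. P is now [[4, 7]].
Step i=2: Q has 2 at row 1, column 2; remove that cell from P, ejecting 7. So w(2) = 7. P is now [[4]].
Step i=1: Q has 1 at row 1, column 1; remove that cell from P, ejecting 4. So w(1) = 4. P is now [].

So w = 4 7 1 6 8 9 3 5 2.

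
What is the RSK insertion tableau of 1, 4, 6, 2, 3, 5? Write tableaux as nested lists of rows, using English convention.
Insert 1: appended to row 1. P = [[1]].
Insert 4: appended to row 1. P = [[1, 4]].
Insert 6: appended to row 1. P = [[1, 4, 6]].
Insert 2: 2 bumps 4 from row 1; 4 starts row 2. P = [[1, 2, 6], [4]].
Insert 3: 3 bumps 6 from row 1; 6 appends to row 2. P = [[1, 2, 3], [4, 6]].
Insert 5: appended to row 1. P = [[1, 2, 3, 5], [4, 6]].

So P = [[1, 2, 3, 5], [4, 6]].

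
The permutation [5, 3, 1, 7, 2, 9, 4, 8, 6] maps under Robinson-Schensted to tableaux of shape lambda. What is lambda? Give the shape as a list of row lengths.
[4, 3, 2]

Row-insert each entry into an empty tableau.

After inserting 5: P = [[5]].
After inserting 3: P = [[3], [5]].
After inserting 1: P = [[1], [3], [5]].
After inserting 7: P = [[1, 7], [3], [5]].
After inserting 2: P = [[1, 2], [3, 7], [5]].
After inserting 9: P = [[1, 2, 9], [3, 7], [5]].
After inserting 4: P = [[1, 2, 4], [3, 7, 9], [5]].
After inserting 8: P = [[1, 2, 4, 8], [3, 7, 9], [5]].
After inserting 6: P = [[1, 2, 4, 6], [3, 7, 8], [5, 9]].

The final insertion tableau P = [[1, 2, 4, 6], [3, 7, 8], [5, 9]] has shape [4, 3, 2].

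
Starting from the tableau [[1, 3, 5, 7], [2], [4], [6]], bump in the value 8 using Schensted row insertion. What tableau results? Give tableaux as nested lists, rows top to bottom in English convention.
[[1, 3, 5, 7, 8], [2], [4], [6]]

8 is larger than every entry of row 1, so it is appended to row 1. The new tableau is [[1, 3, 5, 7, 8], [2], [4], [6]].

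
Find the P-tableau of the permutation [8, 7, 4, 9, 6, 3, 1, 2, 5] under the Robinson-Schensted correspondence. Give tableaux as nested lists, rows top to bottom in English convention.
After inserting 8: P = [[8]].
After inserting 7: P = [[7], [8]].
After inserting 4: P = [[4], [7], [8]].
After inserting 9: P = [[4, 9], [7], [8]].
After inserting 6: P = [[4, 6], [7, 9], [8]].
After inserting 3: P = [[3, 6], [4, 9], [7], [8]].
After inserting 1: P = [[1, 6], [3, 9], [4], [7], [8]].
After inserting 2: P = [[1, 2], [3, 6], [4, 9], [7], [8]].
After inserting 5: P = [[1, 2, 5], [3, 6], [4, 9], [7], [8]].

So P = [[1, 2, 5], [3, 6], [4, 9], [7], [8]].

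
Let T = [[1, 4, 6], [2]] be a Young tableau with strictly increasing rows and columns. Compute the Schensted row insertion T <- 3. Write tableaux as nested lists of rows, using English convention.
In row 1, 3 replaces 4 (the leftmost entry greater than 3); 4 is bumped to row 2. 4 is appended to row 2. The new tableau is [[1, 3, 6], [2, 4]].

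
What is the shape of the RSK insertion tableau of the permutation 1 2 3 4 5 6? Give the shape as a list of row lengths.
Row-insert each entry into an empty tableau.

After inserting 1: P = [[1]].
After inserting 2: P = [[1, 2]].
After inserting 3: P = [[1, 2, 3]].
After inserting 4: P = [[1, 2, 3, 4]].
After inserting 5: P = [[1, 2, 3, 4, 5]].
After inserting 6: P = [[1, 2, 3, 4, 5, 6]].

The final insertion tableau P = [[1, 2, 3, 4, 5, 6]] has shape [6].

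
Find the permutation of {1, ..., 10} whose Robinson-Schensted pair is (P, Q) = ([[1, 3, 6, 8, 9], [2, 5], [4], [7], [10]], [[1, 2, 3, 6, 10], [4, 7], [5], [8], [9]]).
Reverse the RSK construction: for i from n down to 1, find the cell of Q containing i, remove the entry at that cell from P, and reverse-bump it up through P; the value ejected from row 1 is w(i).

Step i=10: Q has 10 at row 1, column 5; remove that cell from P, ejecting 9. So w(10) = 9. P is now [[1, 3, 6, 8], [2, 5], [4], [7], [10]].
Step i=9: Q has 9 at row 5, column 1; remove 10 from row 5 of P and reverse-bump: 10 enters row 4 and ejects 7; 7 enters row 3 and ejects 4; 4 enters row 2 and ejects 2; 2 enters row 1 and ejects 1. So w(9) = 1. P is now [[2, 3, 6, 8], [4, 5], [7], [10]].
Step i=8: Q has 8 at row 4, column 1; remove 10 from row 4 of P and reverse-bump: 10 enters row 3 and ejects 7; 7 enters row 2 and ejects 5; 5 enters row 1 and ejects 3. So w(8) = 3. P is now [[2, 5, 6, 8], [4, 7], [10]].
Step i=7: Q has 7 at row 2, column 2; remove 7 from row 2 of P and reverse-bump: 7 enters row 1 and ejects 6. So w(7) = 6. P is now [[2, 5, 7, 8], [4], [10]].
Step i=6: Q has 6 at row 1, column 4; remove that cell from P, ejecting 8. So w(6) = 8. P is now [[2, 5, 7], [4], [10]].
Step i=5: Q has 5 at row 3, column 1; remove 10 from row 3 of P and reverse-bump: 10 enters row 2 and ejects 4; 4 enters row 1 and ejects 2. So w(5) = 2. P is now [[4, 5, 7], [10]].
Step i=4: Q has 4 at row 2, column 1; remove 10 from row 2 of P and reverse-bump: 10 enters row 1 and ejects 7. So w(4) = 7. P is now [[4, 5, 10]].
Step i=3: Q has 3 at row 1, column 3; remove that cell from P, ejecting 10. So w(3) = 10. P is now [[4, 5]].
Step i=2: Q has 2 at row 1, column 2; remove that cell from P, ejecting 5. So w(2) = 5. P is now [[4]].
Step i=1: Q has 1 at row 1, column 1; remove that cell from P, ejecting 4. So w(1) = 4. P is now [].

So w = 4 5 10 7 2 8 6 3 1 9.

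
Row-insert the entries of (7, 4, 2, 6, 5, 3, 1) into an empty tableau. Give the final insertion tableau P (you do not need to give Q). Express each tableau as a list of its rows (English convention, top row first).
After inserting 7: P = [[7]].
After inserting 4: P = [[4], [7]].
After inserting 2: P = [[2], [4], [7]].
After inserting 6: P = [[2, 6], [4], [7]].
After inserting 5: P = [[2, 5], [4, 6], [7]].
After inserting 3: P = [[2, 3], [4, 5], [6], [7]].
After inserting 1: P = [[1, 3], [2, 5], [4], [6], [7]].

So P = [[1, 3], [2, 5], [4], [6], [7]].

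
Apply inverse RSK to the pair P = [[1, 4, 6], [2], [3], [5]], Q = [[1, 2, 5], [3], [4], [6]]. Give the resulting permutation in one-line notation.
Reverse the RSK construction: for i from n down to 1, find the cell of Q containing i, remove the entry at that cell from P, and reverse-bump it up through P; the value ejected from row 1 is w(i).

Step i=6: Q has 6 at row 4, column 1; remove 5 from row 4 of P and reverse-bump: 5 enters row 3 and ejects 3; 3 enters row 2 and ejects 2; 2 enters row 1 and ejects 1. So w(6) = 1. P is now [[2, 4, 6], [3], [5]].
Step i=5: Q has 5 at row 1, column 3; remove that cell from P, ejecting 6. So w(5) = 6. P is now [[2, 4], [3], [5]].
Step i=4: Q has 4 at row 3, column 1; remove 5 from row 3 of P and reverse-bump: 5 enters row 2 and ejects 3; 3 enters row 1 and ejects 2. So w(4) = 2. P is now [[3, 4], [5]].
Step i=3: Q has 3 at row 2, column 1; remove 5 from row 2 of P and reverse-bump: 5 enters row 1 and ejects 4. So w(3) = 4. P is now [[3, 5]].
Step i=2: Q has 2 at row 1, column 2; remove that cell from P, ejecting 5. So w(2) = 5. P is now [[3]].
Step i=1: Q has 1 at row 1, column 1; remove that cell from P, ejecting 3. So w(1) = 3. P is now [].

So w = 3 5 4 2 6 1.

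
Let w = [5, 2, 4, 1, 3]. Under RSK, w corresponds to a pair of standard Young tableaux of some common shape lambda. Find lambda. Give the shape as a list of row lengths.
[2, 2, 1]

Row-insert each entry into an empty tableau.

After inserting 5: P = [[5]].
After inserting 2: P = [[2], [5]].
After inserting 4: P = [[2, 4], [5]].
After inserting 1: P = [[1, 4], [2], [5]].
After inserting 3: P = [[1, 3], [2, 4], [5]].

The final insertion tableau P = [[1, 3], [2, 4], [5]] has shape [2, 2, 1].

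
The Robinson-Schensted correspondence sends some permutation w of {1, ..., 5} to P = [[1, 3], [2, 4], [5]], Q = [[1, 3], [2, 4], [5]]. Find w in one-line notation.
2 1 5 4 3

Reverse the RSK construction: for i from n down to 1, find the cell of Q containing i, remove the entry at that cell from P, and reverse-bump it up through P; the value ejected from row 1 is w(i).

Step i=5: Q has 5 at row 3, column 1; remove 5 from row 3 of P and reverse-bump: 5 enters row 2 and ejects 4; 4 enters row 1 and ejects 3. So w(5) = 3. P is now [[1, 4], [2, 5]].
Step i=4: Q has 4 at row 2, column 2; remove 5 from row 2 of P and reverse-bump: 5 enters row 1 and ejects 4. So w(4) = 4. P is now [[1, 5], [2]].
Step i=3: Q has 3 at row 1, column 2; remove that cell from P, ejecting 5. So w(3) = 5. P is now [[1], [2]].
Step i=2: Q has 2 at row 2, column 1; remove 2 from row 2 of P and reverse-bump: 2 enters row 1 and ejects 1. So w(2) = 1. P is now [[2]].
Step i=1: Q has 1 at row 1, column 1; remove that cell from P, ejecting 2. So w(1) = 2. P is now [].

So w = 2 1 5 4 3.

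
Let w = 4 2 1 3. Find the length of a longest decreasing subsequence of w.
3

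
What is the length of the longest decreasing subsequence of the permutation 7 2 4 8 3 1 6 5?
4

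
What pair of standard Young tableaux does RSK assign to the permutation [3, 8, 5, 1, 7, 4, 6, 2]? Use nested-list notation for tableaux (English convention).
P = [[1, 2, 6], [3, 4, 7], [5], [8]], Q = [[1, 2, 5], [3, 6, 7], [4], [8]]

Insert each entry of the permutation into P by Schensted row insertion, recording in Q the position of each new cell.

Insert 3: appended to row 1. P = [[3]].
Insert 8: appended to row 1. P = [[3, 8]].
Insert 5: 5 bumps 8 from row 1; 8 starts row 2. P = [[3, 5], [8]].
Insert 1: 1 bumps 3 from row 1; 3 bumps 8 from row 2; 8 starts row 3. P = [[1, 5], [3], [8]].
Insert 7: appended to row 1. P = [[1, 5, 7], [3], [8]].
Insert 4: 4 bumps 5 from row 1; 5 appends to row 2. P = [[1, 4, 7], [3, 5], [8]].
Insert 6: 6 bumps 7 from row 1; 7 appends to row 2. P = [[1, 4, 6], [3, 5, 7], [8]].
Insert 2: 2 bumps 4 from row 1; 4 bumps 5 from row 2; 5 bumps 8 from row 3; 8 starts row 4. P = [[1, 2, 6], [3, 4, 7], [5], [8]].

So P = [[1, 2, 6], [3, 4, 7], [5], [8]], Q = [[1, 2, 5], [3, 6, 7], [4], [8]].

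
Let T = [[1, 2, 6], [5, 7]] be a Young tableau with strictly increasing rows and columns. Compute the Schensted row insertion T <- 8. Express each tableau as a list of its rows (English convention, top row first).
8 is larger than every entry of row 1, so it is appended to row 1. The new tableau is [[1, 2, 6, 8], [5, 7]].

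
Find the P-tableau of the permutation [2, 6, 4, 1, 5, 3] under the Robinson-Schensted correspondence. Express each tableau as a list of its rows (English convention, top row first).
Insert 2: appended to row 1. P = [[2]].
Insert 6: appended to row 1. P = [[2, 6]].
Insert 4: 4 bumps 6 from row 1; 6 starts row 2. P = [[2, 4], [6]].
Insert 1: 1 bumps 2 from row 1; 2 bumps 6 from row 2; 6 starts row 3. P = [[1, 4], [2], [6]].
Insert 5: appended to row 1. P = [[1, 4, 5], [2], [6]].
Insert 3: 3 bumps 4 from row 1; 4 appends to row 2. P = [[1, 3, 5], [2, 4], [6]].

So P = [[1, 3, 5], [2, 4], [6]].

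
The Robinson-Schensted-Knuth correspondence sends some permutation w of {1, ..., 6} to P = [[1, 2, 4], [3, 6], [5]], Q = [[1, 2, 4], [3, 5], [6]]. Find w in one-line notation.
1 5 3 6 4 2

Reverse the RSK construction: for i from n down to 1, find the cell of Q containing i, remove the entry at that cell from P, and reverse-bump it up through P; the value ejected from row 1 is w(i).

Step i=6: Q has 6 at row 3, column 1; remove 5 from row 3 of P and reverse-bump: 5 enters row 2 and ejects 3; 3 enters row 1 and ejects 2. So w(6) = 2. P is now [[1, 3, 4], [5, 6]].
Step i=5: Q has 5 at row 2, column 2; remove 6 from row 2 of P and reverse-bump: 6 enters row 1 and ejects 4. So w(5) = 4. P is now [[1, 3, 6], [5]].
Step i=4: Q has 4 at row 1, column 3; remove that cell from P, ejecting 6. So w(4) = 6. P is now [[1, 3], [5]].
Step i=3: Q has 3 at row 2, column 1; remove 5 from row 2 of P and reverse-bump: 5 enters row 1 and ejects 3. So w(3) = 3. P is now [[1, 5]].
Step i=2: Q has 2 at row 1, column 2; remove that cell from P, ejecting 5. So w(2) = 5. P is now [[1]].
Step i=1: Q has 1 at row 1, column 1; remove that cell from P, ejecting 1. So w(1) = 1. P is now [].

So w = 1 5 3 6 4 2.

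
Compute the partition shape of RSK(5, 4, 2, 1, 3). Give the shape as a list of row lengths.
Row-insert each entry into an empty tableau.

After inserting 5: P = [[5]].
After inserting 4: P = [[4], [5]].
After inserting 2: P = [[2], [4], [5]].
After inserting 1: P = [[1], [2], [4], [5]].
After inserting 3: P = [[1, 3], [2], [4], [5]].

The final insertion tableau P = [[1, 3], [2], [4], [5]] has shape [2, 1, 1, 1].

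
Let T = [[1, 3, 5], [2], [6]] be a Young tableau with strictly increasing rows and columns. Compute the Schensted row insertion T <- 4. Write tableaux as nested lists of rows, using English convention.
[[1, 3, 4], [2, 5], [6]]

In row 1, 4 replaces 5 (the leftmost entry greater than 4); 5 is bumped to row 2. 5 is appended to row 2. The new tableau is [[1, 3, 4], [2, 5], [6]].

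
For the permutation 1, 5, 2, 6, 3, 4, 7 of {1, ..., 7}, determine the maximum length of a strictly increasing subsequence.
5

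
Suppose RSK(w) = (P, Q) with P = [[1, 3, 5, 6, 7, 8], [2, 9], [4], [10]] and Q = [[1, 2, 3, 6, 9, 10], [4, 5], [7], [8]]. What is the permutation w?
Reverse RSK: for i = n, n-1, ..., 1, locate i in Q, remove the corresponding corner cell from P, and reverse-bump its entry up through P; the value ejected from row 1 is w(i).

So w = 2 4 10 3 5 9 6 1 7 8.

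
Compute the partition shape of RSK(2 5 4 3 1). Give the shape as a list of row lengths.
RSK row insertion gives P = [[1, 3], [2], [4], [5]], which has shape [2, 1, 1, 1].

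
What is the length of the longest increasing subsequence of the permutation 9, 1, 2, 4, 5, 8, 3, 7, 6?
5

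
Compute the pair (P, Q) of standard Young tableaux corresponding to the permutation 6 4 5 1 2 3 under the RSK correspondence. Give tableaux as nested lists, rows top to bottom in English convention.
Insert each entry of the permutation into P by Schensted row insertion, recording in Q the position of each new cell.

Insert 6: appended to row 1. P = [[6]].
Insert 4: 4 bumps 6 from row 1; 6 starts row 2. P = [[4], [6]].
Insert 5: appended to row 1. P = [[4, 5], [6]].
Insert 1: 1 bumps 4 from row 1; 4 bumps 6 from row 2; 6 starts row 3. P = [[1, 5], [4], [6]].
Insert 2: 2 bumps 5 from row 1; 5 appends to row 2. P = [[1, 2], [4, 5], [6]].
Insert 3: appended to row 1. P = [[1, 2, 3], [4, 5], [6]].

So P = [[1, 2, 3], [4, 5], [6]], Q = [[1, 3, 6], [2, 5], [4]].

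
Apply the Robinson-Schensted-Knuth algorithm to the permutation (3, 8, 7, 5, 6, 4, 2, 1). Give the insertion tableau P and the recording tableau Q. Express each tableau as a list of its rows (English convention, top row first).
P = [[1, 4, 6], [2], [3], [5], [7], [8]], Q = [[1, 2, 5], [3], [4], [6], [7], [8]]

Insert each entry of the permutation into P by Schensted row insertion, recording in Q the position of each new cell.

Insert 3: appended to row 1. P = [[3]].
Insert 8: appended to row 1. P = [[3, 8]].
Insert 7: 7 bumps 8 from row 1; 8 starts row 2. P = [[3, 7], [8]].
Insert 5: 5 bumps 7 from row 1; 7 bumps 8 from row 2; 8 starts row 3. P = [[3, 5], [7], [8]].
Insert 6: appended to row 1. P = [[3, 5, 6], [7], [8]].
Insert 4: 4 bumps 5 from row 1; 5 bumps 7 from row 2; 7 bumps 8 from row 3; 8 starts row 4. P = [[3, 4, 6], [5], [7], [8]].
Insert 2: 2 bumps 3 from row 1; 3 bumps 5 from row 2; 5 bumps 7 from row 3; 7 bumps 8 from row 4; 8 starts row 5. P = [[2, 4, 6], [3], [5], [7], [8]].
Insert 1: 1 bumps 2 from row 1; 2 bumps 3 from row 2; 3 bumps 5 from row 3; 5 bumps 7 from row 4; 7 bumps 8 from row 5; 8 starts row 6. P = [[1, 4, 6], [2], [3], [5], [7], [8]].

So P = [[1, 4, 6], [2], [3], [5], [7], [8]], Q = [[1, 2, 5], [3], [4], [6], [7], [8]].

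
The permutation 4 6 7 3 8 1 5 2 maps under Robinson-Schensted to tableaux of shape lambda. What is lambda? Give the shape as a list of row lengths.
Row-insert each entry into an empty tableau.

After inserting 4: P = [[4]].
After inserting 6: P = [[4, 6]].
After inserting 7: P = [[4, 6, 7]].
After inserting 3: P = [[3, 6, 7], [4]].
After inserting 8: P = [[3, 6, 7, 8], [4]].
After inserting 1: P = [[1, 6, 7, 8], [3], [4]].
After inserting 5: P = [[1, 5, 7, 8], [3, 6], [4]].
After inserting 2: P = [[1, 2, 7, 8], [3, 5], [4, 6]].

The final insertion tableau P = [[1, 2, 7, 8], [3, 5], [4, 6]] has shape [4, 2, 2].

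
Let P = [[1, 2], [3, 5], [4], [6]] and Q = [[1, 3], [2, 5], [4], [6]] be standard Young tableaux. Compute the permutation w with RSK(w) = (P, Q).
6 4 5 1 3 2

Reverse the RSK construction: for i from n down to 1, find the cell of Q containing i, remove the entry at that cell from P, and reverse-bump it up through P; the value ejected from row 1 is w(i).

Step i=6: Q has 6 at row 4, column 1; remove 6 from row 4 of P and reverse-bump: 6 enters row 3 and ejects 4; 4 enters row 2 and ejects 3; 3 enters row 1 and ejects 2. So w(6) = 2. P is now [[1, 3], [4, 5], [6]].
Step i=5: Q has 5 at row 2, column 2; remove 5 from row 2 of P and reverse-bump: 5 enters row 1 and ejects 3. So w(5) = 3. P is now [[1, 5], [4], [6]].
Step i=4: Q has 4 at row 3, column 1; remove 6 from row 3 of P and reverse-bump: 6 enters row 2 and ejects 4; 4 enters row 1 and ejects 1. So w(4) = 1. P is now [[4, 5], [6]].
Step i=3: Q has 3 at row 1, column 2; remove that cell from P, ejecting 5. So w(3) = 5. P is now [[4], [6]].
Step i=2: Q has 2 at row 2, column 1; remove 6 from row 2 of P and reverse-bump: 6 enters row 1 and ejects 4. So w(2) = 4. P is now [[6]].
Step i=1: Q has 1 at row 1, column 1; remove that cell from P, ejecting 6. So w(1) = 6. P is now [].

So w = 6 4 5 1 3 2.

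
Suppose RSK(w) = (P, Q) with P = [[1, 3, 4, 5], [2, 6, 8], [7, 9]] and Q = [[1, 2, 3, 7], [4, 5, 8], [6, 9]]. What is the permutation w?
2 3 7 1 6 4 9 8 5

Reverse the RSK construction: for i from n down to 1, find the cell of Q containing i, remove the entry at that cell from P, and reverse-bump it up through P; the value ejected from row 1 is w(i).

Step i=9: Q has 9 at row 3, column 2; remove 9 from row 3 of P and reverse-bump: 9 enters row 2 and ejects 8; 8 enters row 1 and ejects 5. So w(9) = 5. P is now [[1, 3, 4, 8], [2, 6, 9], [7]].
Step i=8: Q has 8 at row 2, column 3; remove 9 from row 2 of P and reverse-bump: 9 enters row 1 and ejects 8. So w(8) = 8. P is now [[1, 3, 4, 9], [2, 6], [7]].
Step i=7: Q has 7 at row 1, column 4; remove that cell from P, ejecting 9. So w(7) = 9. P is now [[1, 3, 4], [2, 6], [7]].
Step i=6: Q has 6 at row 3, column 1; remove 7 from row 3 of P and reverse-bump: 7 enters row 2 and ejects 6; 6 enters row 1 and ejects 4. So w(6) = 4. P is now [[1, 3, 6], [2, 7]].
Step i=5: Q has 5 at row 2, column 2; remove 7 from row 2 of P and reverse-bump: 7 enters row 1 and ejects 6. So w(5) = 6. P is now [[1, 3, 7], [2]].
Step i=4: Q has 4 at row 2, column 1; remove 2 from row 2 of P and reverse-bump: 2 enters row 1 and ejects 1. So w(4) = 1. P is now [[2, 3, 7]].
Step i=3: Q has 3 at row 1, column 3; remove that cell from P, ejecting 7. So w(3) = 7. P is now [[2, 3]].
Step i=2: Q has 2 at row 1, column 2; remove that cell from P, ejecting 3. So w(2) = 3. P is now [[2]].
Step i=1: Q has 1 at row 1, column 1; remove that cell from P, ejecting 2. So w(1) = 2. P is now [].

So w = 2 3 7 1 6 4 9 8 5.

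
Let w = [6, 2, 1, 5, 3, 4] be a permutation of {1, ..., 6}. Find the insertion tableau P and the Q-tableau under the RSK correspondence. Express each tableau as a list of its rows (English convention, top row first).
P = [[1, 3, 4], [2, 5], [6]], Q = [[1, 4, 6], [2, 5], [3]]

Insert each entry of the permutation into P by Schensted row insertion, recording in Q the position of each new cell.

After inserting 6: P = [[6]].
After inserting 2: P = [[2], [6]].
After inserting 1: P = [[1], [2], [6]].
After inserting 5: P = [[1, 5], [2], [6]].
After inserting 3: P = [[1, 3], [2, 5], [6]].
After inserting 4: P = [[1, 3, 4], [2, 5], [6]].

So P = [[1, 3, 4], [2, 5], [6]], Q = [[1, 4, 6], [2, 5], [3]].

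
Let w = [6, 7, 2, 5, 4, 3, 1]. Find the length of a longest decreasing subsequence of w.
5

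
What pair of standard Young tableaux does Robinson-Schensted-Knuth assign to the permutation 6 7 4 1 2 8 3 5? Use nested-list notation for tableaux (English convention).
Insert each entry of the permutation into P by Schensted row insertion, recording in Q the position of each new cell.

Insert 6: appended to row 1. P = [[6]].
Insert 7: appended to row 1. P = [[6, 7]].
Insert 4: 4 bumps 6 from row 1; 6 starts row 2. P = [[4, 7], [6]].
Insert 1: 1 bumps 4 from row 1; 4 bumps 6 from row 2; 6 starts row 3. P = [[1, 7], [4], [6]].
Insert 2: 2 bumps 7 from row 1; 7 appends to row 2. P = [[1, 2], [4, 7], [6]].
Insert 8: appended to row 1. P = [[1, 2, 8], [4, 7], [6]].
Insert 3: 3 bumps 8 from row 1; 8 appends to row 2. P = [[1, 2, 3], [4, 7, 8], [6]].
Insert 5: appended to row 1. P = [[1, 2, 3, 5], [4, 7, 8], [6]].

So P = [[1, 2, 3, 5], [4, 7, 8], [6]], Q = [[1, 2, 6, 8], [3, 5, 7], [4]].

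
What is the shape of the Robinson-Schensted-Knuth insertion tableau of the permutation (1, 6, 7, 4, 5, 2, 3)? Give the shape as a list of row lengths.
[3, 2, 2]

Row-insert each entry into an empty tableau.

After inserting 1: P = [[1]].
After inserting 6: P = [[1, 6]].
After inserting 7: P = [[1, 6, 7]].
After inserting 4: P = [[1, 4, 7], [6]].
After inserting 5: P = [[1, 4, 5], [6, 7]].
After inserting 2: P = [[1, 2, 5], [4, 7], [6]].
After inserting 3: P = [[1, 2, 3], [4, 5], [6, 7]].

The final insertion tableau P = [[1, 2, 3], [4, 5], [6, 7]] has shape [3, 2, 2].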